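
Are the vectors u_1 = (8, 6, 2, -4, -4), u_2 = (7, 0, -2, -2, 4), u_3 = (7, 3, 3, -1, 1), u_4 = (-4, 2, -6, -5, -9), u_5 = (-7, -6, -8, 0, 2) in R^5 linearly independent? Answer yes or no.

Form the matrix with these vectors as rows and row reduce.
R2 ← R2 − (7/8)·R1: [0, -21/4, -15/4, 3/2, 15/2]
R3 ← R3 − (7/8)·R1: [0, -9/4, 5/4, 5/2, 9/2]
R4 ← R4 + (1/2)·R1: [0, 5, -5, -7, -11]
R5 ← R5 + (7/8)·R1: [0, -3/4, -25/4, -7/2, -3/2]
R3 ← R3 − (3/7)·R2: [0, 0, 20/7, 13/7, 9/7]
R4 ← R4 + (20/21)·R2: [0, 0, -60/7, -39/7, -27/7]
R5 ← R5 − (1/7)·R2: [0, 0, -40/7, -26/7, -18/7]
R4 ← R4 + (3)·R3: [0, 0, 0, 0, 0]
R5 ← R5 + (2)·R3: [0, 0, 0, 0, 0]
3 nonzero rows, so the 5 vectors span a space of dimension 3.
Since 3 < 5, the vectors are linearly dependent.

no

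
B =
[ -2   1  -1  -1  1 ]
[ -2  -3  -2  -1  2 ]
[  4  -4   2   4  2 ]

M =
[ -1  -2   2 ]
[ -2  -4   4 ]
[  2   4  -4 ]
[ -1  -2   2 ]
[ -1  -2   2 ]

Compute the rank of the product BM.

1

First compute BM:
[[ -2,  -4,   4],
 [  3,   6,  -6],
 [  2,   4,  -4]]
Now row reduce the product.
R2 ← R2 + (3/2)·R1: [0, 0, 0]
R3 ← R3 + R1: [0, 0, 0]
1 nonzero row, so rank(BM) = 1.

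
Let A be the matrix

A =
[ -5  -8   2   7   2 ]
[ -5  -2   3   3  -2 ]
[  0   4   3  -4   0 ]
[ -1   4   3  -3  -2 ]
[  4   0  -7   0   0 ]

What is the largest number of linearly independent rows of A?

Row reduce to echelon form.
R2 ← R2 − R1: [0, 6, 1, -4, -4]
R4 ← R4 − (1/5)·R1: [0, 28/5, 13/5, -22/5, -12/5]
R5 ← R5 + (4/5)·R1: [0, -32/5, -27/5, 28/5, 8/5]
R3 ← R3 − (2/3)·R2: [0, 0, 7/3, -4/3, 8/3]
R4 ← R4 − (14/15)·R2: [0, 0, 5/3, -2/3, 4/3]
R5 ← R5 + (16/15)·R2: [0, 0, -13/3, 4/3, -8/3]
R4 ← R4 − (5/7)·R3: [0, 0, 0, 2/7, -4/7]
R5 ← R5 + (13/7)·R3: [0, 0, 0, -8/7, 16/7]
R5 ← R5 + (4)·R4: [0, 0, 0, 0, 0]
Echelon form has 4 nonzero rows, so rank(A) = 4.
The rank gives the maximum number of linearly independent rows: 4.

4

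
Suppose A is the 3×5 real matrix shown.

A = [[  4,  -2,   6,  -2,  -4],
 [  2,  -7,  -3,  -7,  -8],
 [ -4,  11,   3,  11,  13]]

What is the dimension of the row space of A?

2

Row reduce to echelon form.
R2 ← R2 − (1/2)·R1: [0, -6, -6, -6, -6]
R3 ← R3 + R1: [0, 9, 9, 9, 9]
R3 ← R3 + (3/2)·R2: [0, 0, 0, 0, 0]
Echelon form has 2 nonzero rows, so rank(A) = 2.
The row space has dimension equal to the rank: 2.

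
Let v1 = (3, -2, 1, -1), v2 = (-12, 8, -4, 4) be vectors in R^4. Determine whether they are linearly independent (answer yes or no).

Form the matrix with these vectors as rows and row reduce.
R2 ← R2 + (4)·R1: [0, 0, 0, 0]
1 nonzero row, so the 2 vectors span a space of dimension 1.
Since 1 < 2, the vectors are linearly dependent.

no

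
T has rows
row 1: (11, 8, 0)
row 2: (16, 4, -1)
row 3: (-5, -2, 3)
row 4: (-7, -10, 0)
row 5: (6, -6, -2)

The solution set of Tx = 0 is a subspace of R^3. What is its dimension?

Row reduce to echelon form.
R2 ← R2 − (16/11)·R1: [0, -84/11, -1]
R3 ← R3 + (5/11)·R1: [0, 18/11, 3]
R4 ← R4 + (7/11)·R1: [0, -54/11, 0]
R5 ← R5 − (6/11)·R1: [0, -114/11, -2]
R3 ← R3 + (3/14)·R2: [0, 0, 39/14]
R4 ← R4 − (9/14)·R2: [0, 0, 9/14]
R5 ← R5 − (19/14)·R2: [0, 0, -9/14]
R4 ← R4 − (3/13)·R3: [0, 0, 0]
R5 ← R5 + (3/13)·R3: [0, 0, 0]
3 nonzero rows, so rank(T) = 3.
T has 3 columns; by rank–nullity, nullity = 3 − 3 = 0.

0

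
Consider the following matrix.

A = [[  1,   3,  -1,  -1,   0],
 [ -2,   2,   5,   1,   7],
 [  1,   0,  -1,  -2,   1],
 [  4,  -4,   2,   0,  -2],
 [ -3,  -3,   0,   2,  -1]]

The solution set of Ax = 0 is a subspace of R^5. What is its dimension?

1

Row reduce to echelon form.
R2 ← R2 + (2)·R1: [0, 8, 3, -1, 7]
R3 ← R3 − R1: [0, -3, 0, -1, 1]
R4 ← R4 − (4)·R1: [0, -16, 6, 4, -2]
R5 ← R5 + (3)·R1: [0, 6, -3, -1, -1]
R3 ← R3 + (3/8)·R2: [0, 0, 9/8, -11/8, 29/8]
R4 ← R4 + (2)·R2: [0, 0, 12, 2, 12]
R5 ← R5 − (3/4)·R2: [0, 0, -21/4, -1/4, -25/4]
R4 ← R4 − (32/3)·R3: [0, 0, 0, 50/3, -80/3]
R5 ← R5 + (14/3)·R3: [0, 0, 0, -20/3, 32/3]
R5 ← R5 + (2/5)·R4: [0, 0, 0, 0, 0]
4 nonzero rows, so rank(A) = 4.
A has 5 columns; by rank–nullity, nullity = 5 − 4 = 1.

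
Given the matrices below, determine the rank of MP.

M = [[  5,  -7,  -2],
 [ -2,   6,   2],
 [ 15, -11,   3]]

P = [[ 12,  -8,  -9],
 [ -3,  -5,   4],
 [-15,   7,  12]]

2

First compute MP:
[[111, -19, -97],
 [-72,   0,  66],
 [168, -44, -143]]
Now row reduce the product.
R2 ← R2 + (24/37)·R1: [0, -456/37, 114/37]
R3 ← R3 − (56/37)·R1: [0, -564/37, 141/37]
R3 ← R3 − (47/38)·R2: [0, 0, 0]
2 nonzero rows, so rank(MP) = 2.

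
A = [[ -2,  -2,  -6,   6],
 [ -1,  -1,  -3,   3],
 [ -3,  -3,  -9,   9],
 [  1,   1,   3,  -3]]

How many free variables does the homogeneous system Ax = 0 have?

3

Row reduce to echelon form.
R2 ← R2 − (1/2)·R1: [0, 0, 0, 0]
R3 ← R3 − (3/2)·R1: [0, 0, 0, 0]
R4 ← R4 + (1/2)·R1: [0, 0, 0, 0]
1 nonzero row, so rank(A) = 1.
A has 4 columns; by rank–nullity, nullity = 4 − 1 = 3.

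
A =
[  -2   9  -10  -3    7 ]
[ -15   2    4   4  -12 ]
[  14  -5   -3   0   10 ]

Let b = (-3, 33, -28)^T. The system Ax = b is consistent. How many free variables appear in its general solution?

Row reduce the augmented matrix [A | b].
R2 ← R2 − (15/2)·R1: [0, -131/2, 79, 53/2, -129/2, 111/2]
R3 ← R3 + (7)·R1: [0, 58, -73, -21, 59, -49]
R3 ← R3 + (116/131)·R2: [0, 0, -399/131, 323/131, 247/131, 19/131]
The echelon form has 3 nonzero rows, and every pivot lies in the first 5 columns, so rank(A) = rank([A|b]) = 3.
The system is consistent.
Free variables = (unknowns) − (rank) = 5 − 3 = 2.

2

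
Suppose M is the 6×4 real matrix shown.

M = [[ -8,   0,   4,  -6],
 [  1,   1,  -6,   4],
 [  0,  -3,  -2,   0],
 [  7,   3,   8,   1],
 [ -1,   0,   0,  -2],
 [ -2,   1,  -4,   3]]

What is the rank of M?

4

Row reduce to echelon form.
R2 ← R2 + (1/8)·R1: [0, 1, -11/2, 13/4]
R4 ← R4 + (7/8)·R1: [0, 3, 23/2, -17/4]
R5 ← R5 − (1/8)·R1: [0, 0, -1/2, -5/4]
R6 ← R6 − (1/4)·R1: [0, 1, -5, 9/2]
R3 ← R3 + (3)·R2: [0, 0, -37/2, 39/4]
R4 ← R4 − (3)·R2: [0, 0, 28, -14]
R6 ← R6 − R2: [0, 0, 1/2, 5/4]
R4 ← R4 + (56/37)·R3: [0, 0, 0, 28/37]
R5 ← R5 − (1/37)·R3: [0, 0, 0, -56/37]
R6 ← R6 + (1/37)·R3: [0, 0, 0, 56/37]
R5 ← R5 + (2)·R4: [0, 0, 0, 0]
R6 ← R6 − (2)·R4: [0, 0, 0, 0]
Echelon form has 4 nonzero rows, so rank(M) = 4.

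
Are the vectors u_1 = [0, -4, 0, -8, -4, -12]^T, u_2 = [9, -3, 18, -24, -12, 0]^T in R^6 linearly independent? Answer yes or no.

yes

Form the matrix with these vectors as rows and row reduce.
Swap R1 ↔ R2
2 nonzero rows, so the 2 vectors span a space of dimension 2.
Since 2 = 2, the vectors are linearly independent.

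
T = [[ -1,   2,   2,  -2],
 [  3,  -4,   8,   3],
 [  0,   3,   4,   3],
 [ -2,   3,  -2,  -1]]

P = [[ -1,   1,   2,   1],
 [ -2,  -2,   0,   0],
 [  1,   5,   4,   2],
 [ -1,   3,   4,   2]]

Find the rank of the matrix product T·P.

First compute TP:
[[  1,  -1,  -2,  -1],
 [ 10,  60,  50,  25],
 [ -5,  23,  28,  14],
 [ -5, -21, -16,  -8]]
Now row reduce the product.
R2 ← R2 − (10)·R1: [0, 70, 70, 35]
R3 ← R3 + (5)·R1: [0, 18, 18, 9]
R4 ← R4 + (5)·R1: [0, -26, -26, -13]
R3 ← R3 − (9/35)·R2: [0, 0, 0, 0]
R4 ← R4 + (13/35)·R2: [0, 0, 0, 0]
2 nonzero rows, so rank(TP) = 2.

2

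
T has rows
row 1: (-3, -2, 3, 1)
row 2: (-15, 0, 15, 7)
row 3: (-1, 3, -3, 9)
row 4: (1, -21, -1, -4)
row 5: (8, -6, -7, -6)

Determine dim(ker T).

0

Row reduce to echelon form.
R2 ← R2 − (5)·R1: [0, 10, 0, 2]
R3 ← R3 − (1/3)·R1: [0, 11/3, -4, 26/3]
R4 ← R4 + (1/3)·R1: [0, -65/3, 0, -11/3]
R5 ← R5 + (8/3)·R1: [0, -34/3, 1, -10/3]
R3 ← R3 − (11/30)·R2: [0, 0, -4, 119/15]
R4 ← R4 + (13/6)·R2: [0, 0, 0, 2/3]
R5 ← R5 + (17/15)·R2: [0, 0, 1, -16/15]
R5 ← R5 + (1/4)·R3: [0, 0, 0, 11/12]
R5 ← R5 − (11/8)·R4: [0, 0, 0, 0]
4 nonzero rows, so rank(T) = 4.
T has 4 columns; by rank–nullity, nullity = 4 − 4 = 0.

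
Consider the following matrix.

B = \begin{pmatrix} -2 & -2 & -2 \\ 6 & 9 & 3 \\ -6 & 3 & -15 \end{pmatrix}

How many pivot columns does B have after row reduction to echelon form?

Row reduce to echelon form.
R2 ← R2 + (3)·R1: [0, 3, -3]
R3 ← R3 − (3)·R1: [0, 9, -9]
R3 ← R3 − (3)·R2: [0, 0, 0]
Echelon form has 2 nonzero rows, so rank(B) = 2.
Each nonzero row contributes one pivot column: 2 pivot columns.

2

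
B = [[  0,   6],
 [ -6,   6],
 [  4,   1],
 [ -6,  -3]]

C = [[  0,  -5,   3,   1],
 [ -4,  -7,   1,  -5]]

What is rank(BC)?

First compute BC:
[[-24, -42,   6, -30],
 [-24, -12, -12, -36],
 [ -4, -27,  13,  -1],
 [ 12,  51, -21,   9]]
Now row reduce the product.
R2 ← R2 − R1: [0, 30, -18, -6]
R3 ← R3 − (1/6)·R1: [0, -20, 12, 4]
R4 ← R4 + (1/2)·R1: [0, 30, -18, -6]
R3 ← R3 + (2/3)·R2: [0, 0, 0, 0]
R4 ← R4 − R2: [0, 0, 0, 0]
2 nonzero rows, so rank(BC) = 2.

2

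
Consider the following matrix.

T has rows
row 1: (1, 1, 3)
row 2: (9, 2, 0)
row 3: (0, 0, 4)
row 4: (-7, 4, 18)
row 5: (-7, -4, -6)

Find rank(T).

3

Row reduce to echelon form.
R2 ← R2 − (9)·R1: [0, -7, -27]
R4 ← R4 + (7)·R1: [0, 11, 39]
R5 ← R5 + (7)·R1: [0, 3, 15]
R4 ← R4 + (11/7)·R2: [0, 0, -24/7]
R5 ← R5 + (3/7)·R2: [0, 0, 24/7]
R4 ← R4 + (6/7)·R3: [0, 0, 0]
R5 ← R5 − (6/7)·R3: [0, 0, 0]
Echelon form has 3 nonzero rows, so rank(T) = 3.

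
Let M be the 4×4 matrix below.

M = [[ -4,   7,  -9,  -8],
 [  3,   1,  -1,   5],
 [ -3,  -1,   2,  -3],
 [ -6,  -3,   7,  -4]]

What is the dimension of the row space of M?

4

Row reduce to echelon form.
R2 ← R2 + (3/4)·R1: [0, 25/4, -31/4, -1]
R3 ← R3 − (3/4)·R1: [0, -25/4, 35/4, 3]
R4 ← R4 − (3/2)·R1: [0, -27/2, 41/2, 8]
R3 ← R3 + R2: [0, 0, 1, 2]
R4 ← R4 + (54/25)·R2: [0, 0, 94/25, 146/25]
R4 ← R4 − (94/25)·R3: [0, 0, 0, -42/25]
Echelon form has 4 nonzero rows, so rank(M) = 4.
The row space has dimension equal to the rank: 4.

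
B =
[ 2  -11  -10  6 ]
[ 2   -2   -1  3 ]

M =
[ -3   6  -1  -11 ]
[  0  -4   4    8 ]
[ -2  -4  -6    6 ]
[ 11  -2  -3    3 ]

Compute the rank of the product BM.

First compute BM:
[[ 80,  84,  -4, -152],
 [ 29,  18, -13, -35]]
Now row reduce the product.
R2 ← R2 − (29/80)·R1: [0, -249/20, -231/20, 201/10]
2 nonzero rows, so rank(BM) = 2.

2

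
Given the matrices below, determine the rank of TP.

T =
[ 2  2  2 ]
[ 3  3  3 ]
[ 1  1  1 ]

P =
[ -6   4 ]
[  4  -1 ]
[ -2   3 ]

First compute TP:
[[ -8,  12],
 [-12,  18],
 [ -4,   6]]
Now row reduce the product.
R2 ← R2 − (3/2)·R1: [0, 0]
R3 ← R3 − (1/2)·R1: [0, 0]
1 nonzero row, so rank(TP) = 1.

1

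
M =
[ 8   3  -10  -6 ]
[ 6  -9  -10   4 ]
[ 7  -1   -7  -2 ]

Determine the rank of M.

3

Row reduce to echelon form.
R2 ← R2 − (3/4)·R1: [0, -45/4, -5/2, 17/2]
R3 ← R3 − (7/8)·R1: [0, -29/8, 7/4, 13/4]
R3 ← R3 − (29/90)·R2: [0, 0, 23/9, 23/45]
Echelon form has 3 nonzero rows, so rank(M) = 3.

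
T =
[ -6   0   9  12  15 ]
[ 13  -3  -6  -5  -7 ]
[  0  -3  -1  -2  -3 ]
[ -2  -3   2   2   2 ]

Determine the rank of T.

3

Row reduce to echelon form.
R2 ← R2 + (13/6)·R1: [0, -3, 27/2, 21, 51/2]
R4 ← R4 − (1/3)·R1: [0, -3, -1, -2, -3]
R3 ← R3 − R2: [0, 0, -29/2, -23, -57/2]
R4 ← R4 − R2: [0, 0, -29/2, -23, -57/2]
R4 ← R4 − R3: [0, 0, 0, 0, 0]
Echelon form has 3 nonzero rows, so rank(T) = 3.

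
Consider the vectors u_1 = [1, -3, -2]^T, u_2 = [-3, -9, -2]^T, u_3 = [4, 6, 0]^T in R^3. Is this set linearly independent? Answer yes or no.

Form the matrix with these vectors as rows and row reduce.
R2 ← R2 + (3)·R1: [0, -18, -8]
R3 ← R3 − (4)·R1: [0, 18, 8]
R3 ← R3 + R2: [0, 0, 0]
2 nonzero rows, so the 3 vectors span a space of dimension 2.
Since 2 < 3, the vectors are linearly dependent.

no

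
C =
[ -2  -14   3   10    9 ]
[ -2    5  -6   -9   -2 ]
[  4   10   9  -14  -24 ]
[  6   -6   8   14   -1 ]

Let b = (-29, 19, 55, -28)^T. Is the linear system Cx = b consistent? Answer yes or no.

Row reduce the augmented matrix [C | b].
R2 ← R2 − R1: [0, 19, -9, -19, -11, 48]
R3 ← R3 + (2)·R1: [0, -18, 15, 6, -6, -3]
R4 ← R4 + (3)·R1: [0, -48, 17, 44, 26, -115]
R3 ← R3 + (18/19)·R2: [0, 0, 123/19, -12, -312/19, 807/19]
R4 ← R4 + (48/19)·R2: [0, 0, -109/19, -4, -34/19, 119/19]
R4 ← R4 + (109/123)·R3: [0, 0, 0, -600/41, -670/41, 1800/41]
The echelon form has 4 nonzero rows, and every pivot lies in the first 5 columns, so rank(C) = rank([C|b]) = 4.
The system is consistent.

yes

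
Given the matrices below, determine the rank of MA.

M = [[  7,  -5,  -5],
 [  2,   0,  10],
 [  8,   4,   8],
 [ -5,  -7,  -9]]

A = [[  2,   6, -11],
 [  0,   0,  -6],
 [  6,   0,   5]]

3

First compute MA:
[[-16,  42, -72],
 [ 64,  12,  28],
 [ 64,  48, -72],
 [-64, -30,  52]]
Now row reduce the product.
R2 ← R2 + (4)·R1: [0, 180, -260]
R3 ← R3 + (4)·R1: [0, 216, -360]
R4 ← R4 − (4)·R1: [0, -198, 340]
R3 ← R3 − (6/5)·R2: [0, 0, -48]
R4 ← R4 + (11/10)·R2: [0, 0, 54]
R4 ← R4 + (9/8)·R3: [0, 0, 0]
3 nonzero rows, so rank(MA) = 3.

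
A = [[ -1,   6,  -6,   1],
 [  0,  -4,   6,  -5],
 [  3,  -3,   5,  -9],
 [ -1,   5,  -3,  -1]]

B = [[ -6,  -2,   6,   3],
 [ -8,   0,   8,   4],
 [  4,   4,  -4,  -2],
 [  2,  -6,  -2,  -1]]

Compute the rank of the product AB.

First compute AB:
[[-64, -28,  64,  32],
 [ 46,  54, -46, -23],
 [  8,  68,  -8,  -4],
 [-48,  -4,  48,  24]]
Now row reduce the product.
R2 ← R2 + (23/32)·R1: [0, 271/8, 0, 0]
R3 ← R3 + (1/8)·R1: [0, 129/2, 0, 0]
R4 ← R4 − (3/4)·R1: [0, 17, 0, 0]
R3 ← R3 − (516/271)·R2: [0, 0, 0, 0]
R4 ← R4 − (136/271)·R2: [0, 0, 0, 0]
2 nonzero rows, so rank(AB) = 2.

2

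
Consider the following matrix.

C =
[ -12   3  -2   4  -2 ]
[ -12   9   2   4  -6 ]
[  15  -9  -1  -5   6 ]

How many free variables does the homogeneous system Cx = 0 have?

Row reduce to echelon form.
R2 ← R2 − R1: [0, 6, 4, 0, -4]
R3 ← R3 + (5/4)·R1: [0, -21/4, -7/2, 0, 7/2]
R3 ← R3 + (7/8)·R2: [0, 0, 0, 0, 0]
2 nonzero rows, so rank(C) = 2.
C has 5 columns; by rank–nullity, nullity = 5 − 2 = 3.

3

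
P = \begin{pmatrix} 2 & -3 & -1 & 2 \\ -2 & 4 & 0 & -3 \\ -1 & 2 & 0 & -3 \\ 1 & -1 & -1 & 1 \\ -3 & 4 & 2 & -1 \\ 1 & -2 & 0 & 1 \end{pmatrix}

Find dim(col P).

Row reduce to echelon form.
R2 ← R2 + R1: [0, 1, -1, -1]
R3 ← R3 + (1/2)·R1: [0, 1/2, -1/2, -2]
R4 ← R4 − (1/2)·R1: [0, 1/2, -1/2, 0]
R5 ← R5 + (3/2)·R1: [0, -1/2, 1/2, 2]
R6 ← R6 − (1/2)·R1: [0, -1/2, 1/2, 0]
R3 ← R3 − (1/2)·R2: [0, 0, 0, -3/2]
R4 ← R4 − (1/2)·R2: [0, 0, 0, 1/2]
R5 ← R5 + (1/2)·R2: [0, 0, 0, 3/2]
R6 ← R6 + (1/2)·R2: [0, 0, 0, -1/2]
R4 ← R4 + (1/3)·R3: [0, 0, 0, 0]
R5 ← R5 + R3: [0, 0, 0, 0]
R6 ← R6 − (1/3)·R3: [0, 0, 0, 0]
Echelon form has 3 nonzero rows, so rank(P) = 3.
The column space has dimension equal to the rank: 3.

3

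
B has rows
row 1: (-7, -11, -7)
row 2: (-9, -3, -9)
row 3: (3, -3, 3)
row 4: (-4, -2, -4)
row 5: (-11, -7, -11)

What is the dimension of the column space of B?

Row reduce to echelon form.
R2 ← R2 − (9/7)·R1: [0, 78/7, 0]
R3 ← R3 + (3/7)·R1: [0, -54/7, 0]
R4 ← R4 − (4/7)·R1: [0, 30/7, 0]
R5 ← R5 − (11/7)·R1: [0, 72/7, 0]
R3 ← R3 + (9/13)·R2: [0, 0, 0]
R4 ← R4 − (5/13)·R2: [0, 0, 0]
R5 ← R5 − (12/13)·R2: [0, 0, 0]
Echelon form has 2 nonzero rows, so rank(B) = 2.
The column space has dimension equal to the rank: 2.

2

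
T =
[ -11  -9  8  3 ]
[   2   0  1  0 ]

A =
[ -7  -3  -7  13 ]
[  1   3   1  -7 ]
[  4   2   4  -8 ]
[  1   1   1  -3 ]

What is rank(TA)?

First compute TA:
[[103,  25, 103, -153],
 [-10,  -4, -10,  18]]
Now row reduce the product.
R2 ← R2 + (10/103)·R1: [0, -162/103, 0, 324/103]
2 nonzero rows, so rank(TA) = 2.

2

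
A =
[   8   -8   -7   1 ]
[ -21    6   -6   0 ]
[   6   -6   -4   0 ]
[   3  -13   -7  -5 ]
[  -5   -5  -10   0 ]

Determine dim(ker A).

1

Row reduce to echelon form.
R2 ← R2 + (21/8)·R1: [0, -15, -195/8, 21/8]
R3 ← R3 − (3/4)·R1: [0, 0, 5/4, -3/4]
R4 ← R4 − (3/8)·R1: [0, -10, -35/8, -43/8]
R5 ← R5 + (5/8)·R1: [0, -10, -115/8, 5/8]
R4 ← R4 − (2/3)·R2: [0, 0, 95/8, -57/8]
R5 ← R5 − (2/3)·R2: [0, 0, 15/8, -9/8]
R4 ← R4 − (19/2)·R3: [0, 0, 0, 0]
R5 ← R5 − (3/2)·R3: [0, 0, 0, 0]
3 nonzero rows, so rank(A) = 3.
A has 4 columns; by rank–nullity, nullity = 4 − 3 = 1.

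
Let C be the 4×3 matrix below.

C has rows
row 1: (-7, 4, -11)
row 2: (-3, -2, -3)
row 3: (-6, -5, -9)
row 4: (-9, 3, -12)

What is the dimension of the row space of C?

3

Row reduce to echelon form.
R2 ← R2 − (3/7)·R1: [0, -26/7, 12/7]
R3 ← R3 − (6/7)·R1: [0, -59/7, 3/7]
R4 ← R4 − (9/7)·R1: [0, -15/7, 15/7]
R3 ← R3 − (59/26)·R2: [0, 0, -45/13]
R4 ← R4 − (15/26)·R2: [0, 0, 15/13]
R4 ← R4 + (1/3)·R3: [0, 0, 0]
Echelon form has 3 nonzero rows, so rank(C) = 3.
The row space has dimension equal to the rank: 3.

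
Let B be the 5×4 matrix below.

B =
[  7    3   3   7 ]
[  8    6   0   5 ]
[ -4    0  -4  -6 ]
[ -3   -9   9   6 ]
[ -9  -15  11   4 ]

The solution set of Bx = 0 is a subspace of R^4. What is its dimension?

2

Row reduce to echelon form.
R2 ← R2 − (8/7)·R1: [0, 18/7, -24/7, -3]
R3 ← R3 + (4/7)·R1: [0, 12/7, -16/7, -2]
R4 ← R4 + (3/7)·R1: [0, -54/7, 72/7, 9]
R5 ← R5 + (9/7)·R1: [0, -78/7, 104/7, 13]
R3 ← R3 − (2/3)·R2: [0, 0, 0, 0]
R4 ← R4 + (3)·R2: [0, 0, 0, 0]
R5 ← R5 + (13/3)·R2: [0, 0, 0, 0]
2 nonzero rows, so rank(B) = 2.
B has 4 columns; by rank–nullity, nullity = 4 − 2 = 2.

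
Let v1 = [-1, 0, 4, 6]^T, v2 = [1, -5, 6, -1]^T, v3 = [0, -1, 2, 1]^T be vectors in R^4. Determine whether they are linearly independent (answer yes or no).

Form the matrix with these vectors as rows and row reduce.
R2 ← R2 + R1: [0, -5, 10, 5]
R3 ← R3 − (1/5)·R2: [0, 0, 0, 0]
2 nonzero rows, so the 3 vectors span a space of dimension 2.
Since 2 < 3, the vectors are linearly dependent.

no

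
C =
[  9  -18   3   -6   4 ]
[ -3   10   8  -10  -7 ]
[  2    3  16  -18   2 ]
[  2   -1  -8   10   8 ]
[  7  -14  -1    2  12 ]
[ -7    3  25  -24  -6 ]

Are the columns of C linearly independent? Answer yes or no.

Row reduce C to echelon form.
R2 ← R2 + (1/3)·R1: [0, 4, 9, -12, -17/3]
R3 ← R3 − (2/9)·R1: [0, 7, 46/3, -50/3, 10/9]
R4 ← R4 − (2/9)·R1: [0, 3, -26/3, 34/3, 64/9]
R5 ← R5 − (7/9)·R1: [0, 0, -10/3, 20/3, 80/9]
R6 ← R6 + (7/9)·R1: [0, -11, 82/3, -86/3, -26/9]
R3 ← R3 − (7/4)·R2: [0, 0, -5/12, 13/3, 397/36]
R4 ← R4 − (3/4)·R2: [0, 0, -185/12, 61/3, 409/36]
R6 ← R6 + (11/4)·R2: [0, 0, 625/12, -185/3, -665/36]
R4 ← R4 − (37)·R3: [0, 0, 0, -140, -1190/3]
R5 ← R5 − (8)·R3: [0, 0, 0, -28, -238/3]
R6 ← R6 + (125)·R3: [0, 0, 0, 480, 1360]
R5 ← R5 − (1/5)·R4: [0, 0, 0, 0, 0]
R6 ← R6 + (24/7)·R4: [0, 0, 0, 0, 0]
4 pivots among 5 columns.
Only 4 < 5 pivot columns, so the columns are linearly dependent.

no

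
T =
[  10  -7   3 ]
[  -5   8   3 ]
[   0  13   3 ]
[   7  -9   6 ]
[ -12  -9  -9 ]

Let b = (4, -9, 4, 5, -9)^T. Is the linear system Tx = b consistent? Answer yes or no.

no

Row reduce the augmented matrix [T | b].
R2 ← R2 + (1/2)·R1: [0, 9/2, 9/2, -7]
R4 ← R4 − (7/10)·R1: [0, -41/10, 39/10, 11/5]
R5 ← R5 + (6/5)·R1: [0, -87/5, -27/5, -21/5]
R3 ← R3 − (26/9)·R2: [0, 0, -10, 218/9]
R4 ← R4 + (41/45)·R2: [0, 0, 8, -188/45]
R5 ← R5 + (58/15)·R2: [0, 0, 12, -469/15]
R4 ← R4 + (4/5)·R3: [0, 0, 0, 76/5]
R5 ← R5 + (6/5)·R3: [0, 0, 0, -11/5]
R5 ← R5 + (11/76)·R4: [0, 0, 0, 0]
The echelon form has 4 nonzero rows; the last pivot sits in the augmented column, so rank(T) = 3 but rank([T|b]) = 4.
Since the ranks differ, the system is inconsistent.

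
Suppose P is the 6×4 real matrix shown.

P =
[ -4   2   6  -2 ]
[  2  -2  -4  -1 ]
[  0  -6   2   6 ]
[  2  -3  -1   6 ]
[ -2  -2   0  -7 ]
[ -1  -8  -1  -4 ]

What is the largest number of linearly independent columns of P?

Row reduce to echelon form.
R2 ← R2 + (1/2)·R1: [0, -1, -1, -2]
R4 ← R4 + (1/2)·R1: [0, -2, 2, 5]
R5 ← R5 − (1/2)·R1: [0, -3, -3, -6]
R6 ← R6 − (1/4)·R1: [0, -17/2, -5/2, -7/2]
R3 ← R3 − (6)·R2: [0, 0, 8, 18]
R4 ← R4 − (2)·R2: [0, 0, 4, 9]
R5 ← R5 − (3)·R2: [0, 0, 0, 0]
R6 ← R6 − (17/2)·R2: [0, 0, 6, 27/2]
R4 ← R4 − (1/2)·R3: [0, 0, 0, 0]
R6 ← R6 − (3/4)·R3: [0, 0, 0, 0]
Echelon form has 3 nonzero rows, so rank(P) = 3.
The rank gives the maximum number of linearly independent columns: 3.

3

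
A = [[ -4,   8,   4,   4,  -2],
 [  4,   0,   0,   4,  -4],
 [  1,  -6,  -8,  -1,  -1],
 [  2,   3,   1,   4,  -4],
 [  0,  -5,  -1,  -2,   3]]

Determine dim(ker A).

Row reduce to echelon form.
R2 ← R2 + R1: [0, 8, 4, 8, -6]
R3 ← R3 + (1/4)·R1: [0, -4, -7, 0, -3/2]
R4 ← R4 + (1/2)·R1: [0, 7, 3, 6, -5]
R3 ← R3 + (1/2)·R2: [0, 0, -5, 4, -9/2]
R4 ← R4 − (7/8)·R2: [0, 0, -1/2, -1, 1/4]
R5 ← R5 + (5/8)·R2: [0, 0, 3/2, 3, -3/4]
R4 ← R4 − (1/10)·R3: [0, 0, 0, -7/5, 7/10]
R5 ← R5 + (3/10)·R3: [0, 0, 0, 21/5, -21/10]
R5 ← R5 + (3)·R4: [0, 0, 0, 0, 0]
4 nonzero rows, so rank(A) = 4.
A has 5 columns; by rank–nullity, nullity = 5 − 4 = 1.

1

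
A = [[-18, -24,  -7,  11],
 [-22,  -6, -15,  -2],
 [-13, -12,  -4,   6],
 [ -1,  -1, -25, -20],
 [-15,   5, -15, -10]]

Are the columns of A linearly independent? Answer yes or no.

Row reduce A to echelon form.
R2 ← R2 − (11/9)·R1: [0, 70/3, -58/9, -139/9]
R3 ← R3 − (13/18)·R1: [0, 16/3, 19/18, -35/18]
R4 ← R4 − (1/18)·R1: [0, 1/3, -443/18, -371/18]
R5 ← R5 − (5/6)·R1: [0, 25, -55/6, -115/6]
R3 ← R3 − (8/35)·R2: [0, 0, 177/70, 111/70]
R4 ← R4 − (1/70)·R2: [0, 0, -5149/210, -2141/105]
R5 ← R5 − (15/14)·R2: [0, 0, -95/42, -55/21]
R4 ← R4 + (5149/531)·R3: [0, 0, 0, -1775/354]
R5 ← R5 + (475/531)·R3: [0, 0, 0, -425/354]
R5 ← R5 − (17/71)·R4: [0, 0, 0, 0]
4 pivots among 4 columns.
Every column is a pivot column, so the columns are linearly independent.

yes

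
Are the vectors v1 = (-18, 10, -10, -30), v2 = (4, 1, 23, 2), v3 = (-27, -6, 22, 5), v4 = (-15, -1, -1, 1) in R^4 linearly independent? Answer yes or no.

yes

Form the matrix with these vectors as rows and row reduce.
R2 ← R2 + (2/9)·R1: [0, 29/9, 187/9, -14/3]
R3 ← R3 − (3/2)·R1: [0, -21, 37, 50]
R4 ← R4 − (5/6)·R1: [0, -28/3, 22/3, 26]
R3 ← R3 + (189/29)·R2: [0, 0, 5000/29, 568/29]
R4 ← R4 + (84/29)·R2: [0, 0, 1958/29, 362/29]
R4 ← R4 − (979/2500)·R3: [0, 0, 0, 3008/625]
4 nonzero rows, so the 4 vectors span a space of dimension 4.
Since 4 = 4, the vectors are linearly independent.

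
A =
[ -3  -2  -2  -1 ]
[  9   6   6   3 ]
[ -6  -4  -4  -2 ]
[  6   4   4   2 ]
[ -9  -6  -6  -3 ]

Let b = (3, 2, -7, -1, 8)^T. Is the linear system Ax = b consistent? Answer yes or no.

Row reduce the augmented matrix [A | b].
R2 ← R2 + (3)·R1: [0, 0, 0, 0, 11]
R3 ← R3 − (2)·R1: [0, 0, 0, 0, -13]
R4 ← R4 + (2)·R1: [0, 0, 0, 0, 5]
R5 ← R5 − (3)·R1: [0, 0, 0, 0, -1]
R3 ← R3 + (13/11)·R2: [0, 0, 0, 0, 0]
R4 ← R4 − (5/11)·R2: [0, 0, 0, 0, 0]
R5 ← R5 + (1/11)·R2: [0, 0, 0, 0, 0]
The echelon form has 2 nonzero rows; the last pivot sits in the augmented column, so rank(A) = 1 but rank([A|b]) = 2.
Since the ranks differ, the system is inconsistent.

no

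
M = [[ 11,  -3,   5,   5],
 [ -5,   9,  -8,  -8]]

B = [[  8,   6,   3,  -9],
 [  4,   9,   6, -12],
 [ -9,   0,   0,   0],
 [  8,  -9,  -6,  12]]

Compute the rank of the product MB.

2

First compute MB:
[[ 71,  -6, -15,  -3],
 [  4, 123,  87, -159]]
Now row reduce the product.
R2 ← R2 − (4/71)·R1: [0, 8757/71, 6237/71, -11277/71]
2 nonzero rows, so rank(MB) = 2.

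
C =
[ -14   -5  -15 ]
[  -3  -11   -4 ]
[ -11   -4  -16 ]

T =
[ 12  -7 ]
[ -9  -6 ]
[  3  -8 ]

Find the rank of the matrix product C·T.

First compute CT:
[[-168, 248],
 [ 51, 119],
 [-144, 229]]
Now row reduce the product.
R2 ← R2 + (17/56)·R1: [0, 1360/7]
R3 ← R3 − (6/7)·R1: [0, 115/7]
R3 ← R3 − (23/272)·R2: [0, 0]
2 nonzero rows, so rank(CT) = 2.

2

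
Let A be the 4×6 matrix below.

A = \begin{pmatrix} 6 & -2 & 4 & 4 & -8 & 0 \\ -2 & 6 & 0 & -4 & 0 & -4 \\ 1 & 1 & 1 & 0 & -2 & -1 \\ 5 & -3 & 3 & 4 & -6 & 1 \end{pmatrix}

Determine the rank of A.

2

Row reduce to echelon form.
R2 ← R2 + (1/3)·R1: [0, 16/3, 4/3, -8/3, -8/3, -4]
R3 ← R3 − (1/6)·R1: [0, 4/3, 1/3, -2/3, -2/3, -1]
R4 ← R4 − (5/6)·R1: [0, -4/3, -1/3, 2/3, 2/3, 1]
R3 ← R3 − (1/4)·R2: [0, 0, 0, 0, 0, 0]
R4 ← R4 + (1/4)·R2: [0, 0, 0, 0, 0, 0]
Echelon form has 2 nonzero rows, so rank(A) = 2.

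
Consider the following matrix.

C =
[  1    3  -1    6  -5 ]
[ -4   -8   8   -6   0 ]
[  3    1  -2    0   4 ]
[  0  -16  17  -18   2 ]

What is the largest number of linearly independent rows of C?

4

Row reduce to echelon form.
R2 ← R2 + (4)·R1: [0, 4, 4, 18, -20]
R3 ← R3 − (3)·R1: [0, -8, 1, -18, 19]
R3 ← R3 + (2)·R2: [0, 0, 9, 18, -21]
R4 ← R4 + (4)·R2: [0, 0, 33, 54, -78]
R4 ← R4 − (11/3)·R3: [0, 0, 0, -12, -1]
Echelon form has 4 nonzero rows, so rank(C) = 4.
The rank gives the maximum number of linearly independent rows: 4.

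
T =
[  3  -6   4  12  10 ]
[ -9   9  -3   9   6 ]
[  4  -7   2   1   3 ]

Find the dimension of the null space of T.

2

Row reduce to echelon form.
R2 ← R2 + (3)·R1: [0, -9, 9, 45, 36]
R3 ← R3 − (4/3)·R1: [0, 1, -10/3, -15, -31/3]
R3 ← R3 + (1/9)·R2: [0, 0, -7/3, -10, -19/3]
3 nonzero rows, so rank(T) = 3.
T has 5 columns; by rank–nullity, nullity = 5 − 3 = 2.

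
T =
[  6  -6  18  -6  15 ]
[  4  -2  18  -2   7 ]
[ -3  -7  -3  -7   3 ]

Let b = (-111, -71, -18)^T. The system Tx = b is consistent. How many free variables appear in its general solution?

2

Row reduce the augmented matrix [T | b].
R2 ← R2 − (2/3)·R1: [0, 2, 6, 2, -3, 3]
R3 ← R3 + (1/2)·R1: [0, -10, 6, -10, 21/2, -147/2]
R3 ← R3 + (5)·R2: [0, 0, 36, 0, -9/2, -117/2]
The echelon form has 3 nonzero rows, and every pivot lies in the first 5 columns, so rank(T) = rank([T|b]) = 3.
The system is consistent.
Free variables = (unknowns) − (rank) = 5 − 3 = 2.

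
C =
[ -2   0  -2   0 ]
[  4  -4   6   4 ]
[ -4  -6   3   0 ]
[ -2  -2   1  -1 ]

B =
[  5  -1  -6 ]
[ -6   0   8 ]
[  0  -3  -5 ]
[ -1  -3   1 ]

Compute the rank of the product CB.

3

First compute CB:
[[-10,   8,  22],
 [ 40, -34, -82],
 [ 16,  -5, -39],
 [  3,   2, -10]]
Now row reduce the product.
R2 ← R2 + (4)·R1: [0, -2, 6]
R3 ← R3 + (8/5)·R1: [0, 39/5, -19/5]
R4 ← R4 + (3/10)·R1: [0, 22/5, -17/5]
R3 ← R3 + (39/10)·R2: [0, 0, 98/5]
R4 ← R4 + (11/5)·R2: [0, 0, 49/5]
R4 ← R4 − (1/2)·R3: [0, 0, 0]
3 nonzero rows, so rank(CB) = 3.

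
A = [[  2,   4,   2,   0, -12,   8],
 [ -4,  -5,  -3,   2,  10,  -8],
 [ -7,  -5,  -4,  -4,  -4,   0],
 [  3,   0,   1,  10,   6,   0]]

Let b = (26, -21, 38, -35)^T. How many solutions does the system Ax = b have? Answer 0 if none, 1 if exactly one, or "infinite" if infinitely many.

Row reduce the augmented matrix [A | b].
R2 ← R2 + (2)·R1: [0, 3, 1, 2, -14, 8, 31]
R3 ← R3 + (7/2)·R1: [0, 9, 3, -4, -46, 28, 129]
R4 ← R4 − (3/2)·R1: [0, -6, -2, 10, 24, -12, -74]
R3 ← R3 − (3)·R2: [0, 0, 0, -10, -4, 4, 36]
R4 ← R4 + (2)·R2: [0, 0, 0, 14, -4, 4, -12]
R4 ← R4 + (7/5)·R3: [0, 0, 0, 0, -48/5, 48/5, 192/5]
The echelon form has 4 nonzero rows, and every pivot lies in the first 6 columns, so rank(A) = rank([A|b]) = 4.
The system is consistent.
rank = 4 < 6 unknowns, so there are infinitely many solutions.

infinite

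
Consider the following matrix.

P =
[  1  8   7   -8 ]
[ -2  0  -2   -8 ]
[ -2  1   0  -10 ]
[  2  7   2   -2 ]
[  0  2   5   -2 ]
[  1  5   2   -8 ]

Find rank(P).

Row reduce to echelon form.
R2 ← R2 + (2)·R1: [0, 16, 12, -24]
R3 ← R3 + (2)·R1: [0, 17, 14, -26]
R4 ← R4 − (2)·R1: [0, -9, -12, 14]
R6 ← R6 − R1: [0, -3, -5, 0]
R3 ← R3 − (17/16)·R2: [0, 0, 5/4, -1/2]
R4 ← R4 + (9/16)·R2: [0, 0, -21/4, 1/2]
R5 ← R5 − (1/8)·R2: [0, 0, 7/2, 1]
R6 ← R6 + (3/16)·R2: [0, 0, -11/4, -9/2]
R4 ← R4 + (21/5)·R3: [0, 0, 0, -8/5]
R5 ← R5 − (14/5)·R3: [0, 0, 0, 12/5]
R6 ← R6 + (11/5)·R3: [0, 0, 0, -28/5]
R5 ← R5 + (3/2)·R4: [0, 0, 0, 0]
R6 ← R6 − (7/2)·R4: [0, 0, 0, 0]
Echelon form has 4 nonzero rows, so rank(P) = 4.

4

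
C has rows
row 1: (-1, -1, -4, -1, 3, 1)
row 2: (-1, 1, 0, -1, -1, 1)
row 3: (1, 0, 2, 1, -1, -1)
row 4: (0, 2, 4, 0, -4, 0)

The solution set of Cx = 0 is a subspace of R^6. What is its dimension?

4

Row reduce to echelon form.
R2 ← R2 − R1: [0, 2, 4, 0, -4, 0]
R3 ← R3 + R1: [0, -1, -2, 0, 2, 0]
R3 ← R3 + (1/2)·R2: [0, 0, 0, 0, 0, 0]
R4 ← R4 − R2: [0, 0, 0, 0, 0, 0]
2 nonzero rows, so rank(C) = 2.
C has 6 columns; by rank–nullity, nullity = 6 − 2 = 4.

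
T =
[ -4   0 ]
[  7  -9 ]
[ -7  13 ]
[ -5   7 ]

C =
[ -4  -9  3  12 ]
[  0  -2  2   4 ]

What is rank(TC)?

2

First compute TC:
[[ 16,  36, -12, -48],
 [-28, -45,   3,  48],
 [ 28,  37,   5, -32],
 [ 20,  31,  -1, -32]]
Now row reduce the product.
R2 ← R2 + (7/4)·R1: [0, 18, -18, -36]
R3 ← R3 − (7/4)·R1: [0, -26, 26, 52]
R4 ← R4 − (5/4)·R1: [0, -14, 14, 28]
R3 ← R3 + (13/9)·R2: [0, 0, 0, 0]
R4 ← R4 + (7/9)·R2: [0, 0, 0, 0]
2 nonzero rows, so rank(TC) = 2.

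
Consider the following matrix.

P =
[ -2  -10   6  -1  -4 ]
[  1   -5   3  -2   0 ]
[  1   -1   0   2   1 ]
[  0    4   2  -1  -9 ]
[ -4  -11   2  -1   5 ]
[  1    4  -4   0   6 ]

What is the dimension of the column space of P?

Row reduce to echelon form.
R2 ← R2 + (1/2)·R1: [0, -10, 6, -5/2, -2]
R3 ← R3 + (1/2)·R1: [0, -6, 3, 3/2, -1]
R5 ← R5 − (2)·R1: [0, 9, -10, 1, 13]
R6 ← R6 + (1/2)·R1: [0, -1, -1, -1/2, 4]
R3 ← R3 − (3/5)·R2: [0, 0, -3/5, 3, 1/5]
R4 ← R4 + (2/5)·R2: [0, 0, 22/5, -2, -49/5]
R5 ← R5 + (9/10)·R2: [0, 0, -23/5, -5/4, 56/5]
R6 ← R6 − (1/10)·R2: [0, 0, -8/5, -1/4, 21/5]
R4 ← R4 + (22/3)·R3: [0, 0, 0, 20, -25/3]
R5 ← R5 − (23/3)·R3: [0, 0, 0, -97/4, 29/3]
R6 ← R6 − (8/3)·R3: [0, 0, 0, -33/4, 11/3]
R5 ← R5 + (97/80)·R4: [0, 0, 0, 0, -7/16]
R6 ← R6 + (33/80)·R4: [0, 0, 0, 0, 11/48]
R6 ← R6 + (11/21)·R5: [0, 0, 0, 0, 0]
Echelon form has 5 nonzero rows, so rank(P) = 5.
The column space has dimension equal to the rank: 5.

5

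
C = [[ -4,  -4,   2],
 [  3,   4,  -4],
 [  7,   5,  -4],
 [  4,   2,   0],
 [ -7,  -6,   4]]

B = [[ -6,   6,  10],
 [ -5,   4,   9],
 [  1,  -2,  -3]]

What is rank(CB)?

3

First compute CB:
[[ 46, -44, -82],
 [-42,  42,  78],
 [-71,  70, 127],
 [-34,  32,  58],
 [ 76, -74, -136]]
Now row reduce the product.
R2 ← R2 + (21/23)·R1: [0, 42/23, 72/23]
R3 ← R3 + (71/46)·R1: [0, 48/23, 10/23]
R4 ← R4 + (17/23)·R1: [0, -12/23, -60/23]
R5 ← R5 − (38/23)·R1: [0, -30/23, -12/23]
R3 ← R3 − (8/7)·R2: [0, 0, -22/7]
R4 ← R4 + (2/7)·R2: [0, 0, -12/7]
R5 ← R5 + (5/7)·R2: [0, 0, 12/7]
R4 ← R4 − (6/11)·R3: [0, 0, 0]
R5 ← R5 + (6/11)·R3: [0, 0, 0]
3 nonzero rows, so rank(CB) = 3.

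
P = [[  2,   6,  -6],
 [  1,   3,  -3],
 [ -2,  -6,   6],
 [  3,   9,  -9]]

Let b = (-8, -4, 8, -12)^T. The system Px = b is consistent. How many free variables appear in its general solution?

Row reduce the augmented matrix [P | b].
R2 ← R2 − (1/2)·R1: [0, 0, 0, 0]
R3 ← R3 + R1: [0, 0, 0, 0]
R4 ← R4 − (3/2)·R1: [0, 0, 0, 0]
The echelon form has 1 nonzero rows, and every pivot lies in the first 3 columns, so rank(P) = rank([P|b]) = 1.
The system is consistent.
Free variables = (unknowns) − (rank) = 3 − 1 = 2.

2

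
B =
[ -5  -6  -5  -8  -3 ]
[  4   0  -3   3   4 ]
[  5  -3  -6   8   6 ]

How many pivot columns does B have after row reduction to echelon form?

3

Row reduce to echelon form.
R2 ← R2 + (4/5)·R1: [0, -24/5, -7, -17/5, 8/5]
R3 ← R3 + R1: [0, -9, -11, 0, 3]
R3 ← R3 − (15/8)·R2: [0, 0, 17/8, 51/8, 0]
Echelon form has 3 nonzero rows, so rank(B) = 3.
Each nonzero row contributes one pivot column: 3 pivot columns.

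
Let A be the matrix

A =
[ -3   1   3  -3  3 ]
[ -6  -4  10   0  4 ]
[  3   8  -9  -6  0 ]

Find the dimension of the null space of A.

3

Row reduce to echelon form.
R2 ← R2 − (2)·R1: [0, -6, 4, 6, -2]
R3 ← R3 + R1: [0, 9, -6, -9, 3]
R3 ← R3 + (3/2)·R2: [0, 0, 0, 0, 0]
2 nonzero rows, so rank(A) = 2.
A has 5 columns; by rank–nullity, nullity = 5 − 2 = 3.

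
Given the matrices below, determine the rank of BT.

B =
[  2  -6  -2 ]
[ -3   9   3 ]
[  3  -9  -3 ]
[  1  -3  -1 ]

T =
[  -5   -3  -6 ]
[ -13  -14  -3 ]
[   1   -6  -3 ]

First compute BT:
[[ 66,  90,  12],
 [-99, -135, -18],
 [ 99, 135,  18],
 [ 33,  45,   6]]
Now row reduce the product.
R2 ← R2 + (3/2)·R1: [0, 0, 0]
R3 ← R3 − (3/2)·R1: [0, 0, 0]
R4 ← R4 − (1/2)·R1: [0, 0, 0]
1 nonzero row, so rank(BT) = 1.

1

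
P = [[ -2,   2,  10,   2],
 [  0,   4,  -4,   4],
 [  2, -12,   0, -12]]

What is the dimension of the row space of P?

Row reduce to echelon form.
R3 ← R3 + R1: [0, -10, 10, -10]
R3 ← R3 + (5/2)·R2: [0, 0, 0, 0]
Echelon form has 2 nonzero rows, so rank(P) = 2.
The row space has dimension equal to the rank: 2.

2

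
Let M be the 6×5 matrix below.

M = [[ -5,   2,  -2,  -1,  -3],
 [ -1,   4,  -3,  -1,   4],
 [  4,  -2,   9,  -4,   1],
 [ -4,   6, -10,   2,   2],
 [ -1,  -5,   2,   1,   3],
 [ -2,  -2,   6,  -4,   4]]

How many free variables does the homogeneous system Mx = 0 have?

Row reduce to echelon form.
R2 ← R2 − (1/5)·R1: [0, 18/5, -13/5, -4/5, 23/5]
R3 ← R3 + (4/5)·R1: [0, -2/5, 37/5, -24/5, -7/5]
R4 ← R4 − (4/5)·R1: [0, 22/5, -42/5, 14/5, 22/5]
R5 ← R5 − (1/5)·R1: [0, -27/5, 12/5, 6/5, 18/5]
R6 ← R6 − (2/5)·R1: [0, -14/5, 34/5, -18/5, 26/5]
R3 ← R3 + (1/9)·R2: [0, 0, 64/9, -44/9, -8/9]
R4 ← R4 − (11/9)·R2: [0, 0, -47/9, 34/9, -11/9]
R5 ← R5 + (3/2)·R2: [0, 0, -3/2, 0, 21/2]
R6 ← R6 + (7/9)·R2: [0, 0, 43/9, -38/9, 79/9]
R4 ← R4 + (47/64)·R3: [0, 0, 0, 3/16, -15/8]
R5 ← R5 + (27/128)·R3: [0, 0, 0, -33/32, 165/16]
R6 ← R6 − (43/64)·R3: [0, 0, 0, -15/16, 75/8]
R5 ← R5 + (11/2)·R4: [0, 0, 0, 0, 0]
R6 ← R6 + (5)·R4: [0, 0, 0, 0, 0]
4 nonzero rows, so rank(M) = 4.
M has 5 columns; by rank–nullity, nullity = 5 − 4 = 1.

1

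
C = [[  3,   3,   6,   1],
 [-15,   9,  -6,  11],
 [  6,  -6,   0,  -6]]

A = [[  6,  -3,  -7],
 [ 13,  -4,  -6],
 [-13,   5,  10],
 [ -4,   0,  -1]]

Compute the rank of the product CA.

First compute CA:
[[-25,   9,  20],
 [ 61, -21, -20],
 [-18,   6,   0]]
Now row reduce the product.
R2 ← R2 + (61/25)·R1: [0, 24/25, 144/5]
R3 ← R3 − (18/25)·R1: [0, -12/25, -72/5]
R3 ← R3 + (1/2)·R2: [0, 0, 0]
2 nonzero rows, so rank(CA) = 2.

2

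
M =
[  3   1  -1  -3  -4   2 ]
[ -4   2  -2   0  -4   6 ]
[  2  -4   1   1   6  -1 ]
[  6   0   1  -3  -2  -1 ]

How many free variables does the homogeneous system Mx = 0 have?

2

Row reduce to echelon form.
R2 ← R2 + (4/3)·R1: [0, 10/3, -10/3, -4, -28/3, 26/3]
R3 ← R3 − (2/3)·R1: [0, -14/3, 5/3, 3, 26/3, -7/3]
R4 ← R4 − (2)·R1: [0, -2, 3, 3, 6, -5]
R3 ← R3 + (7/5)·R2: [0, 0, -3, -13/5, -22/5, 49/5]
R4 ← R4 + (3/5)·R2: [0, 0, 1, 3/5, 2/5, 1/5]
R4 ← R4 + (1/3)·R3: [0, 0, 0, -4/15, -16/15, 52/15]
4 nonzero rows, so rank(M) = 4.
M has 6 columns; by rank–nullity, nullity = 6 − 4 = 2.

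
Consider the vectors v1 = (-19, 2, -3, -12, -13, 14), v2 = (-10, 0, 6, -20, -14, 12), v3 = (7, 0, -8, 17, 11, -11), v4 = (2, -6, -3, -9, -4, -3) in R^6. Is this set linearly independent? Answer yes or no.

Form the matrix with these vectors as rows and row reduce.
R2 ← R2 − (10/19)·R1: [0, -20/19, 144/19, -260/19, -136/19, 88/19]
R3 ← R3 + (7/19)·R1: [0, 14/19, -173/19, 239/19, 118/19, -111/19]
R4 ← R4 + (2/19)·R1: [0, -110/19, -63/19, -195/19, -102/19, -29/19]
R3 ← R3 + (7/10)·R2: [0, 0, -19/5, 3, 6/5, -13/5]
R4 ← R4 − (11/2)·R2: [0, 0, -45, 65, 34, -27]
R4 ← R4 − (225/19)·R3: [0, 0, 0, 560/19, 376/19, 72/19]
4 nonzero rows, so the 4 vectors span a space of dimension 4.
Since 4 = 4, the vectors are linearly independent.

yes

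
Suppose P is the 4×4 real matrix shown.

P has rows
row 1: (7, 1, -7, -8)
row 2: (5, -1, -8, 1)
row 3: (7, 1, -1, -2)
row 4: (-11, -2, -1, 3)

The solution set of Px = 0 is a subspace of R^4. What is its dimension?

1

Row reduce to echelon form.
R2 ← R2 − (5/7)·R1: [0, -12/7, -3, 47/7]
R3 ← R3 − R1: [0, 0, 6, 6]
R4 ← R4 + (11/7)·R1: [0, -3/7, -12, -67/7]
R4 ← R4 − (1/4)·R2: [0, 0, -45/4, -45/4]
R4 ← R4 + (15/8)·R3: [0, 0, 0, 0]
3 nonzero rows, so rank(P) = 3.
P has 4 columns; by rank–nullity, nullity = 4 − 3 = 1.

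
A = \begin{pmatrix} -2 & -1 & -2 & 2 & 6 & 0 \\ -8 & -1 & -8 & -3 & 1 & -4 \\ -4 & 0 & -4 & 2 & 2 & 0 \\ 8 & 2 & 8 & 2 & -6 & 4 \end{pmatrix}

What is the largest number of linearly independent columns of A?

Row reduce to echelon form.
R2 ← R2 − (4)·R1: [0, 3, 0, -11, -23, -4]
R3 ← R3 − (2)·R1: [0, 2, 0, -2, -10, 0]
R4 ← R4 + (4)·R1: [0, -2, 0, 10, 18, 4]
R3 ← R3 − (2/3)·R2: [0, 0, 0, 16/3, 16/3, 8/3]
R4 ← R4 + (2/3)·R2: [0, 0, 0, 8/3, 8/3, 4/3]
R4 ← R4 − (1/2)·R3: [0, 0, 0, 0, 0, 0]
Echelon form has 3 nonzero rows, so rank(A) = 3.
The rank gives the maximum number of linearly independent columns: 3.

3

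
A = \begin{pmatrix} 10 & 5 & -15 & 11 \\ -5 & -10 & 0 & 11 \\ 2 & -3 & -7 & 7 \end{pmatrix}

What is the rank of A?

3

Row reduce to echelon form.
R2 ← R2 + (1/2)·R1: [0, -15/2, -15/2, 33/2]
R3 ← R3 − (1/5)·R1: [0, -4, -4, 24/5]
R3 ← R3 − (8/15)·R2: [0, 0, 0, -4]
Echelon form has 3 nonzero rows, so rank(A) = 3.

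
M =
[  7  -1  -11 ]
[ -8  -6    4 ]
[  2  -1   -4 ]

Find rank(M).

Row reduce to echelon form.
R2 ← R2 + (8/7)·R1: [0, -50/7, -60/7]
R3 ← R3 − (2/7)·R1: [0, -5/7, -6/7]
R3 ← R3 − (1/10)·R2: [0, 0, 0]
Echelon form has 2 nonzero rows, so rank(M) = 2.

2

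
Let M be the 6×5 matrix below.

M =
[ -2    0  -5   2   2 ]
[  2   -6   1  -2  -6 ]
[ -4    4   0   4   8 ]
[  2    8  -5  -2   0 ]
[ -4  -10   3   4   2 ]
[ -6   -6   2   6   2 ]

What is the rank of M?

4

Row reduce to echelon form.
R2 ← R2 + R1: [0, -6, -4, 0, -4]
R3 ← R3 − (2)·R1: [0, 4, 10, 0, 4]
R4 ← R4 + R1: [0, 8, -10, 0, 2]
R5 ← R5 − (2)·R1: [0, -10, 13, 0, -2]
R6 ← R6 − (3)·R1: [0, -6, 17, 0, -4]
R3 ← R3 + (2/3)·R2: [0, 0, 22/3, 0, 4/3]
R4 ← R4 + (4/3)·R2: [0, 0, -46/3, 0, -10/3]
R5 ← R5 − (5/3)·R2: [0, 0, 59/3, 0, 14/3]
R6 ← R6 − R2: [0, 0, 21, 0, 0]
R4 ← R4 + (23/11)·R3: [0, 0, 0, 0, -6/11]
R5 ← R5 − (59/22)·R3: [0, 0, 0, 0, 12/11]
R6 ← R6 − (63/22)·R3: [0, 0, 0, 0, -42/11]
R5 ← R5 + (2)·R4: [0, 0, 0, 0, 0]
R6 ← R6 − (7)·R4: [0, 0, 0, 0, 0]
Echelon form has 4 nonzero rows, so rank(M) = 4.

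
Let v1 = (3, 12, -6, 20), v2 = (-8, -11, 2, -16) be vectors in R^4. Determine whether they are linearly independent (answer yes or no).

Form the matrix with these vectors as rows and row reduce.
R2 ← R2 + (8/3)·R1: [0, 21, -14, 112/3]
2 nonzero rows, so the 2 vectors span a space of dimension 2.
Since 2 = 2, the vectors are linearly independent.

yes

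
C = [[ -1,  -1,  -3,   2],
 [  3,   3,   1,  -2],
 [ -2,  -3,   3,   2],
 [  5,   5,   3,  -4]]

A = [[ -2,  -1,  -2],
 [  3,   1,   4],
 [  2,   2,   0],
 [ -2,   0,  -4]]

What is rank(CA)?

2

First compute CA:
[[-11,  -6, -10],
 [  9,   2,  14],
 [ -3,   5, -16],
 [ 19,   6,  26]]
Now row reduce the product.
R2 ← R2 + (9/11)·R1: [0, -32/11, 64/11]
R3 ← R3 − (3/11)·R1: [0, 73/11, -146/11]
R4 ← R4 + (19/11)·R1: [0, -48/11, 96/11]
R3 ← R3 + (73/32)·R2: [0, 0, 0]
R4 ← R4 − (3/2)·R2: [0, 0, 0]
2 nonzero rows, so rank(CA) = 2.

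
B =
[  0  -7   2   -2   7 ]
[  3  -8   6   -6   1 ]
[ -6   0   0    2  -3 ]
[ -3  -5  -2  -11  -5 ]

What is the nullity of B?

1

Row reduce to echelon form.
Swap R1 ↔ R2
R3 ← R3 + (2)·R1: [0, -16, 12, -10, -1]
R4 ← R4 + R1: [0, -13, 4, -17, -4]
R3 ← R3 − (16/7)·R2: [0, 0, 52/7, -38/7, -17]
R4 ← R4 − (13/7)·R2: [0, 0, 2/7, -93/7, -17]
R4 ← R4 − (1/26)·R3: [0, 0, 0, -170/13, -425/26]
4 nonzero rows, so rank(B) = 4.
B has 5 columns; by rank–nullity, nullity = 5 − 4 = 1.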